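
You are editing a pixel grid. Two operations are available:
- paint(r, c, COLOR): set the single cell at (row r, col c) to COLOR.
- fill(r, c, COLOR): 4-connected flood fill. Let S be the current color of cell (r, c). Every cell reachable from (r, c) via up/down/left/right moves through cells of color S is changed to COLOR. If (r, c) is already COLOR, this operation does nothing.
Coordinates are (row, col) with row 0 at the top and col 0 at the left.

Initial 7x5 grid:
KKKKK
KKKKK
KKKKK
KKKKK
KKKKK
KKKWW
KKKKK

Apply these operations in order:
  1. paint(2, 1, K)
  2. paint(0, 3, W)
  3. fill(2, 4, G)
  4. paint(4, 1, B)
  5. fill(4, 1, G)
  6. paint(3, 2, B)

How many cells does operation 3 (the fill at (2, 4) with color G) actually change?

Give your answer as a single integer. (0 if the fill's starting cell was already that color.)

After op 1 paint(2,1,K):
KKKKK
KKKKK
KKKKK
KKKKK
KKKKK
KKKWW
KKKKK
After op 2 paint(0,3,W):
KKKWK
KKKKK
KKKKK
KKKKK
KKKKK
KKKWW
KKKKK
After op 3 fill(2,4,G) [32 cells changed]:
GGGWG
GGGGG
GGGGG
GGGGG
GGGGG
GGGWW
GGGGG

Answer: 32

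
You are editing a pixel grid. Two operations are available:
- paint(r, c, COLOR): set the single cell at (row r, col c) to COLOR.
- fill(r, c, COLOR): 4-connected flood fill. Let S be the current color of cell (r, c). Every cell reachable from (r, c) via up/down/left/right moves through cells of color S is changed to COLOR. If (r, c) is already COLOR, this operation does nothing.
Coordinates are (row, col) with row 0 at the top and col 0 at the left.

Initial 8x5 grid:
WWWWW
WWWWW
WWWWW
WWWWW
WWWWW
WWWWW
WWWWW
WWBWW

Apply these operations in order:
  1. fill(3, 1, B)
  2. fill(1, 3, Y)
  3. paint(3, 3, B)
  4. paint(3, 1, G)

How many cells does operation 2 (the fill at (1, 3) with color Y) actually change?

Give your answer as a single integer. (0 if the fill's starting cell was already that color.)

Answer: 40

Derivation:
After op 1 fill(3,1,B) [39 cells changed]:
BBBBB
BBBBB
BBBBB
BBBBB
BBBBB
BBBBB
BBBBB
BBBBB
After op 2 fill(1,3,Y) [40 cells changed]:
YYYYY
YYYYY
YYYYY
YYYYY
YYYYY
YYYYY
YYYYY
YYYYY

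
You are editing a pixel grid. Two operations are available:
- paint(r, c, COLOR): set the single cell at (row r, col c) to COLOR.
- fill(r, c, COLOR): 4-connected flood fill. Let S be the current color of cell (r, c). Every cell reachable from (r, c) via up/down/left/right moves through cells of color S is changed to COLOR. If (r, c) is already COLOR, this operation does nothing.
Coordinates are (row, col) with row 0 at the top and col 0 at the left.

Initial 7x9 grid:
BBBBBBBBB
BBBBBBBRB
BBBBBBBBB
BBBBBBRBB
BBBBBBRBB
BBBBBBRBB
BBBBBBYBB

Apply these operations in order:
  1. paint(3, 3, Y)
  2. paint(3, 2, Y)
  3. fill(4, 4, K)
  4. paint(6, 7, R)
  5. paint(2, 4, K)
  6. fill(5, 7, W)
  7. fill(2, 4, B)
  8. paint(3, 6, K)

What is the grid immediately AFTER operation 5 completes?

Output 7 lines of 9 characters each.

After op 1 paint(3,3,Y):
BBBBBBBBB
BBBBBBBRB
BBBBBBBBB
BBBYBBRBB
BBBBBBRBB
BBBBBBRBB
BBBBBBYBB
After op 2 paint(3,2,Y):
BBBBBBBBB
BBBBBBBRB
BBBBBBBBB
BBYYBBRBB
BBBBBBRBB
BBBBBBRBB
BBBBBBYBB
After op 3 fill(4,4,K) [56 cells changed]:
KKKKKKKKK
KKKKKKKRK
KKKKKKKKK
KKYYKKRKK
KKKKKKRKK
KKKKKKRKK
KKKKKKYKK
After op 4 paint(6,7,R):
KKKKKKKKK
KKKKKKKRK
KKKKKKKKK
KKYYKKRKK
KKKKKKRKK
KKKKKKRKK
KKKKKKYRK
After op 5 paint(2,4,K):
KKKKKKKKK
KKKKKKKRK
KKKKKKKKK
KKYYKKRKK
KKKKKKRKK
KKKKKKRKK
KKKKKKYRK

Answer: KKKKKKKKK
KKKKKKKRK
KKKKKKKKK
KKYYKKRKK
KKKKKKRKK
KKKKKKRKK
KKKKKKYRK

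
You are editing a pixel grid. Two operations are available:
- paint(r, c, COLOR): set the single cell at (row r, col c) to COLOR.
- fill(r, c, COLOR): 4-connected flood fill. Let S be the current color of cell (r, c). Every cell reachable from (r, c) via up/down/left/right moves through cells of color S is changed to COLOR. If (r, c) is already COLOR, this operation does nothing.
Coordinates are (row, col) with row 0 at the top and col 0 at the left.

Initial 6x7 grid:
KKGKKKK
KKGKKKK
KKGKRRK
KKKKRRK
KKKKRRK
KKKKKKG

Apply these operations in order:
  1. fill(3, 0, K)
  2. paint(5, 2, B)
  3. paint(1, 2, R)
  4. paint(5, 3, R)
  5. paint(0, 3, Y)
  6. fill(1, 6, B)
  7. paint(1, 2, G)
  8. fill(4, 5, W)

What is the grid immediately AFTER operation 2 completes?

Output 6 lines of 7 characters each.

Answer: KKGKKKK
KKGKKKK
KKGKRRK
KKKKRRK
KKKKRRK
KKBKKKG

Derivation:
After op 1 fill(3,0,K) [0 cells changed]:
KKGKKKK
KKGKKKK
KKGKRRK
KKKKRRK
KKKKRRK
KKKKKKG
After op 2 paint(5,2,B):
KKGKKKK
KKGKKKK
KKGKRRK
KKKKRRK
KKKKRRK
KKBKKKG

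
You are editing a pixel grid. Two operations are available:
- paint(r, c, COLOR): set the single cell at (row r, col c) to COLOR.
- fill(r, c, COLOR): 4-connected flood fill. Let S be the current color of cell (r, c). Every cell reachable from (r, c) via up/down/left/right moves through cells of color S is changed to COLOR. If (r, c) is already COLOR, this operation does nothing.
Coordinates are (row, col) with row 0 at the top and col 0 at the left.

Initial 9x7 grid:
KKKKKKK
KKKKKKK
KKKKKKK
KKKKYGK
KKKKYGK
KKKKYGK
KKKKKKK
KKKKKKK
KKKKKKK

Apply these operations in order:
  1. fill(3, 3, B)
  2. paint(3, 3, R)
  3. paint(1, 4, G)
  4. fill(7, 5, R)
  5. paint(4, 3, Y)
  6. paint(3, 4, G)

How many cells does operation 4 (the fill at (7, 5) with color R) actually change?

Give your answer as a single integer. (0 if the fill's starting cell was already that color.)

Answer: 55

Derivation:
After op 1 fill(3,3,B) [57 cells changed]:
BBBBBBB
BBBBBBB
BBBBBBB
BBBBYGB
BBBBYGB
BBBBYGB
BBBBBBB
BBBBBBB
BBBBBBB
After op 2 paint(3,3,R):
BBBBBBB
BBBBBBB
BBBBBBB
BBBRYGB
BBBBYGB
BBBBYGB
BBBBBBB
BBBBBBB
BBBBBBB
After op 3 paint(1,4,G):
BBBBBBB
BBBBGBB
BBBBBBB
BBBRYGB
BBBBYGB
BBBBYGB
BBBBBBB
BBBBBBB
BBBBBBB
After op 4 fill(7,5,R) [55 cells changed]:
RRRRRRR
RRRRGRR
RRRRRRR
RRRRYGR
RRRRYGR
RRRRYGR
RRRRRRR
RRRRRRR
RRRRRRR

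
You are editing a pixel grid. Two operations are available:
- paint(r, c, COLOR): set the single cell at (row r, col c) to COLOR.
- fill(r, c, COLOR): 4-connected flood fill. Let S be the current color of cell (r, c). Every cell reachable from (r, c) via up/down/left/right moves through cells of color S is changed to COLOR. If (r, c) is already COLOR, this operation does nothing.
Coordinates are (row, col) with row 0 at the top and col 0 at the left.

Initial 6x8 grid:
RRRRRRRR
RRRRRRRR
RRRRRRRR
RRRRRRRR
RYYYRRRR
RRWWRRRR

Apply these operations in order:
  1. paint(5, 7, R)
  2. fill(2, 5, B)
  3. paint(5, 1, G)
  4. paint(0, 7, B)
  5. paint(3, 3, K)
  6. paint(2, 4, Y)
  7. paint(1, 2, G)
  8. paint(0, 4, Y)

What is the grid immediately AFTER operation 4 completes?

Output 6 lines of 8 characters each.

Answer: BBBBBBBB
BBBBBBBB
BBBBBBBB
BBBBBBBB
BYYYBBBB
BGWWBBBB

Derivation:
After op 1 paint(5,7,R):
RRRRRRRR
RRRRRRRR
RRRRRRRR
RRRRRRRR
RYYYRRRR
RRWWRRRR
After op 2 fill(2,5,B) [43 cells changed]:
BBBBBBBB
BBBBBBBB
BBBBBBBB
BBBBBBBB
BYYYBBBB
BBWWBBBB
After op 3 paint(5,1,G):
BBBBBBBB
BBBBBBBB
BBBBBBBB
BBBBBBBB
BYYYBBBB
BGWWBBBB
After op 4 paint(0,7,B):
BBBBBBBB
BBBBBBBB
BBBBBBBB
BBBBBBBB
BYYYBBBB
BGWWBBBB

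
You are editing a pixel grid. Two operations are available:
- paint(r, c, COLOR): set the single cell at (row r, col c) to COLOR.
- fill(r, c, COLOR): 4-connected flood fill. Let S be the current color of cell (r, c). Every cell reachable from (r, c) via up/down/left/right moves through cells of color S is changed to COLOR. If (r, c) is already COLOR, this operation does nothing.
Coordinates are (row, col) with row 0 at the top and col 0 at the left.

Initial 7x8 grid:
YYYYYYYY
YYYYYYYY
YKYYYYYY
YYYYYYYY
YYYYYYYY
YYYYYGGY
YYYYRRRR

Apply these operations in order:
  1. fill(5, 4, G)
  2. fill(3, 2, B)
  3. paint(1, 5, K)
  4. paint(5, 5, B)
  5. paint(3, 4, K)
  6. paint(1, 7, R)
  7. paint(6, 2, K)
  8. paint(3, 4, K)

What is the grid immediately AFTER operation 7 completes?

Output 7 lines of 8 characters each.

Answer: BBBBBBBB
BBBBBKBR
BKBBBBBB
BBBBKBBB
BBBBBBBB
BBBBBBBB
BBKBRRRR

Derivation:
After op 1 fill(5,4,G) [49 cells changed]:
GGGGGGGG
GGGGGGGG
GKGGGGGG
GGGGGGGG
GGGGGGGG
GGGGGGGG
GGGGRRRR
After op 2 fill(3,2,B) [51 cells changed]:
BBBBBBBB
BBBBBBBB
BKBBBBBB
BBBBBBBB
BBBBBBBB
BBBBBBBB
BBBBRRRR
After op 3 paint(1,5,K):
BBBBBBBB
BBBBBKBB
BKBBBBBB
BBBBBBBB
BBBBBBBB
BBBBBBBB
BBBBRRRR
After op 4 paint(5,5,B):
BBBBBBBB
BBBBBKBB
BKBBBBBB
BBBBBBBB
BBBBBBBB
BBBBBBBB
BBBBRRRR
After op 5 paint(3,4,K):
BBBBBBBB
BBBBBKBB
BKBBBBBB
BBBBKBBB
BBBBBBBB
BBBBBBBB
BBBBRRRR
After op 6 paint(1,7,R):
BBBBBBBB
BBBBBKBR
BKBBBBBB
BBBBKBBB
BBBBBBBB
BBBBBBBB
BBBBRRRR
After op 7 paint(6,2,K):
BBBBBBBB
BBBBBKBR
BKBBBBBB
BBBBKBBB
BBBBBBBB
BBBBBBBB
BBKBRRRR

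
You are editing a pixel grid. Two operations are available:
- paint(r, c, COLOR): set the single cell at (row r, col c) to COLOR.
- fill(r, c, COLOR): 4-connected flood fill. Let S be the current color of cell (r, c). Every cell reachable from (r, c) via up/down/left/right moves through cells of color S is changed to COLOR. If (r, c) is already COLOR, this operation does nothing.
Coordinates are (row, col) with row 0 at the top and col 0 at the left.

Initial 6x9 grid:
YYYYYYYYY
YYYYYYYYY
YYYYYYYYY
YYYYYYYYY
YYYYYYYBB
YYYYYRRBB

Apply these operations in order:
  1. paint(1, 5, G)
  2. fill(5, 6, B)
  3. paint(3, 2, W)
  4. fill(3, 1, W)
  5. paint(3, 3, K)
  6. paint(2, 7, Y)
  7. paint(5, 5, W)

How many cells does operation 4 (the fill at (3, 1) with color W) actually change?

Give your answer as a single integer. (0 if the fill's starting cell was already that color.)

Answer: 46

Derivation:
After op 1 paint(1,5,G):
YYYYYYYYY
YYYYYGYYY
YYYYYYYYY
YYYYYYYYY
YYYYYYYBB
YYYYYRRBB
After op 2 fill(5,6,B) [2 cells changed]:
YYYYYYYYY
YYYYYGYYY
YYYYYYYYY
YYYYYYYYY
YYYYYYYBB
YYYYYBBBB
After op 3 paint(3,2,W):
YYYYYYYYY
YYYYYGYYY
YYYYYYYYY
YYWYYYYYY
YYYYYYYBB
YYYYYBBBB
After op 4 fill(3,1,W) [46 cells changed]:
WWWWWWWWW
WWWWWGWWW
WWWWWWWWW
WWWWWWWWW
WWWWWWWBB
WWWWWBBBB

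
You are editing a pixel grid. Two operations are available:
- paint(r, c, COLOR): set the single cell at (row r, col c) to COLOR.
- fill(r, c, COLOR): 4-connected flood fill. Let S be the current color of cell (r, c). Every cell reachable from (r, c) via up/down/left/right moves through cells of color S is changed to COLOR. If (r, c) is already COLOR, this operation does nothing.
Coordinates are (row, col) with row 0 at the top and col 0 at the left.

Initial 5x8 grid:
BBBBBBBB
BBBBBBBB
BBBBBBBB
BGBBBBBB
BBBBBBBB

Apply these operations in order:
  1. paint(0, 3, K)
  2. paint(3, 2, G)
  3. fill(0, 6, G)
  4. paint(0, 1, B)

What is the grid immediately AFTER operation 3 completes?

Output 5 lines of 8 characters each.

Answer: GGGKGGGG
GGGGGGGG
GGGGGGGG
GGGGGGGG
GGGGGGGG

Derivation:
After op 1 paint(0,3,K):
BBBKBBBB
BBBBBBBB
BBBBBBBB
BGBBBBBB
BBBBBBBB
After op 2 paint(3,2,G):
BBBKBBBB
BBBBBBBB
BBBBBBBB
BGGBBBBB
BBBBBBBB
After op 3 fill(0,6,G) [37 cells changed]:
GGGKGGGG
GGGGGGGG
GGGGGGGG
GGGGGGGG
GGGGGGGG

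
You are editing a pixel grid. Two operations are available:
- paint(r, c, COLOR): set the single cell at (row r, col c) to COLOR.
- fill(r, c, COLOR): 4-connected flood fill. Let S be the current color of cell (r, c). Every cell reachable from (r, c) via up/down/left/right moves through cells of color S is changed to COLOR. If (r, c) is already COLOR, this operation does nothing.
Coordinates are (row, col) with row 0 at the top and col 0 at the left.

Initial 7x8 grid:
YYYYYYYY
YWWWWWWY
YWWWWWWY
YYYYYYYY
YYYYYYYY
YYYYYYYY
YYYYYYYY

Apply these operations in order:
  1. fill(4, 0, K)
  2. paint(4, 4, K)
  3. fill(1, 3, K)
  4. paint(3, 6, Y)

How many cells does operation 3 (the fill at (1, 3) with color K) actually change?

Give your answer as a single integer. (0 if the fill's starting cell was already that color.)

After op 1 fill(4,0,K) [44 cells changed]:
KKKKKKKK
KWWWWWWK
KWWWWWWK
KKKKKKKK
KKKKKKKK
KKKKKKKK
KKKKKKKK
After op 2 paint(4,4,K):
KKKKKKKK
KWWWWWWK
KWWWWWWK
KKKKKKKK
KKKKKKKK
KKKKKKKK
KKKKKKKK
After op 3 fill(1,3,K) [12 cells changed]:
KKKKKKKK
KKKKKKKK
KKKKKKKK
KKKKKKKK
KKKKKKKK
KKKKKKKK
KKKKKKKK

Answer: 12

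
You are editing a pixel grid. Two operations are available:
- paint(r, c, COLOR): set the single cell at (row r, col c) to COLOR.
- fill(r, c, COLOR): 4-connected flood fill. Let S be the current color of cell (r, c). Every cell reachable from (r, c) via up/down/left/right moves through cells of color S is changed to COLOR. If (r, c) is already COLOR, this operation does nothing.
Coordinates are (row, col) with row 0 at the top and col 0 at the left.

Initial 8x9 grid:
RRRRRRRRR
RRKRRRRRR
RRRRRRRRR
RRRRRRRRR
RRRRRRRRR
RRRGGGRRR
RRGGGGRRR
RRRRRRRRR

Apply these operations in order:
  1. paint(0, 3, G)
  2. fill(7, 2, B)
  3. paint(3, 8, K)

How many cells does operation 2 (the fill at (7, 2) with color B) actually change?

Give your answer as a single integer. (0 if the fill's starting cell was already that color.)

After op 1 paint(0,3,G):
RRRGRRRRR
RRKRRRRRR
RRRRRRRRR
RRRRRRRRR
RRRRRRRRR
RRRGGGRRR
RRGGGGRRR
RRRRRRRRR
After op 2 fill(7,2,B) [63 cells changed]:
BBBGBBBBB
BBKBBBBBB
BBBBBBBBB
BBBBBBBBB
BBBBBBBBB
BBBGGGBBB
BBGGGGBBB
BBBBBBBBB

Answer: 63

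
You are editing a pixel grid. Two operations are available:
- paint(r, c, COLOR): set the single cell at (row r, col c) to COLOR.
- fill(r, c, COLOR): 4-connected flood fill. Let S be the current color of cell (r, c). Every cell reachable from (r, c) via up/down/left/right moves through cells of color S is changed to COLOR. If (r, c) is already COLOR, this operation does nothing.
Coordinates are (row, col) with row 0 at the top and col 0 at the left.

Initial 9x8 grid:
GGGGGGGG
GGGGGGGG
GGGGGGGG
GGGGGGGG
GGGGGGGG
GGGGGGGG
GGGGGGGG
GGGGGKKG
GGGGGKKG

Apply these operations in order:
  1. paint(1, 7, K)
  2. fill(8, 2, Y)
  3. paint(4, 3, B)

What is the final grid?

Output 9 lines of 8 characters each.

Answer: YYYYYYYY
YYYYYYYK
YYYYYYYY
YYYYYYYY
YYYBYYYY
YYYYYYYY
YYYYYYYY
YYYYYKKY
YYYYYKKY

Derivation:
After op 1 paint(1,7,K):
GGGGGGGG
GGGGGGGK
GGGGGGGG
GGGGGGGG
GGGGGGGG
GGGGGGGG
GGGGGGGG
GGGGGKKG
GGGGGKKG
After op 2 fill(8,2,Y) [67 cells changed]:
YYYYYYYY
YYYYYYYK
YYYYYYYY
YYYYYYYY
YYYYYYYY
YYYYYYYY
YYYYYYYY
YYYYYKKY
YYYYYKKY
After op 3 paint(4,3,B):
YYYYYYYY
YYYYYYYK
YYYYYYYY
YYYYYYYY
YYYBYYYY
YYYYYYYY
YYYYYYYY
YYYYYKKY
YYYYYKKY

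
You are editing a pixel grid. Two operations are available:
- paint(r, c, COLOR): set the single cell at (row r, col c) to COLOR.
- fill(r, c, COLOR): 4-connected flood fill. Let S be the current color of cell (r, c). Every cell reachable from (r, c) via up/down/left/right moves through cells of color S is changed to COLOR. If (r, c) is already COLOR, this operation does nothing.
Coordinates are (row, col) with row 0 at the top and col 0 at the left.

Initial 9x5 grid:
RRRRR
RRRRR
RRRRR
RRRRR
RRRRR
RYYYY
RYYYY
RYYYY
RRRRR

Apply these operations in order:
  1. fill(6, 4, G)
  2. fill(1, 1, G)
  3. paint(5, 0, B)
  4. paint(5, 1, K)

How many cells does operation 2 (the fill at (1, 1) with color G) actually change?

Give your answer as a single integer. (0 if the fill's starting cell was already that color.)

After op 1 fill(6,4,G) [12 cells changed]:
RRRRR
RRRRR
RRRRR
RRRRR
RRRRR
RGGGG
RGGGG
RGGGG
RRRRR
After op 2 fill(1,1,G) [33 cells changed]:
GGGGG
GGGGG
GGGGG
GGGGG
GGGGG
GGGGG
GGGGG
GGGGG
GGGGG

Answer: 33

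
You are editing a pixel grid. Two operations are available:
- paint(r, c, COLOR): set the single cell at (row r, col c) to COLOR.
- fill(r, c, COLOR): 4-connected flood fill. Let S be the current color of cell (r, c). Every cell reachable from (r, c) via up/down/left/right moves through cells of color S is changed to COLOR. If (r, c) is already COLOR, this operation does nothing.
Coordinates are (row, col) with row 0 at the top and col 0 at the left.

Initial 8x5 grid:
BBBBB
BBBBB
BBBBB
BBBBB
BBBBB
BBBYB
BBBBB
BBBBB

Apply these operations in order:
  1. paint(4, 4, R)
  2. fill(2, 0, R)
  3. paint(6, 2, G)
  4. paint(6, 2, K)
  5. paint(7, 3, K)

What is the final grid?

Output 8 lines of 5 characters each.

Answer: RRRRR
RRRRR
RRRRR
RRRRR
RRRRR
RRRYR
RRKRR
RRRKR

Derivation:
After op 1 paint(4,4,R):
BBBBB
BBBBB
BBBBB
BBBBB
BBBBR
BBBYB
BBBBB
BBBBB
After op 2 fill(2,0,R) [38 cells changed]:
RRRRR
RRRRR
RRRRR
RRRRR
RRRRR
RRRYR
RRRRR
RRRRR
After op 3 paint(6,2,G):
RRRRR
RRRRR
RRRRR
RRRRR
RRRRR
RRRYR
RRGRR
RRRRR
After op 4 paint(6,2,K):
RRRRR
RRRRR
RRRRR
RRRRR
RRRRR
RRRYR
RRKRR
RRRRR
After op 5 paint(7,3,K):
RRRRR
RRRRR
RRRRR
RRRRR
RRRRR
RRRYR
RRKRR
RRRKR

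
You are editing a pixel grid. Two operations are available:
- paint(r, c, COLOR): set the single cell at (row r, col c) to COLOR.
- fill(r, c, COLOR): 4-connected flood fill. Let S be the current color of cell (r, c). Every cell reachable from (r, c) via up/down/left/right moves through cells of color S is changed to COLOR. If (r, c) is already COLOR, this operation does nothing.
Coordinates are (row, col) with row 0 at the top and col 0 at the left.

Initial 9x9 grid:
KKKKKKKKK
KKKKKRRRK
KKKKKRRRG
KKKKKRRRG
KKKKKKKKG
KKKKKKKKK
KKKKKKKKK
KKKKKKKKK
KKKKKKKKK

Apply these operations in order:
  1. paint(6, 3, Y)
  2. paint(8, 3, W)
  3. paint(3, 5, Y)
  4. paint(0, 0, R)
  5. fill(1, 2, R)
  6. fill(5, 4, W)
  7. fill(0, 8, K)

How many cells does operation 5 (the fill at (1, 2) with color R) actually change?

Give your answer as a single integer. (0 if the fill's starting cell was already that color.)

After op 1 paint(6,3,Y):
KKKKKKKKK
KKKKKRRRK
KKKKKRRRG
KKKKKRRRG
KKKKKKKKG
KKKKKKKKK
KKKYKKKKK
KKKKKKKKK
KKKKKKKKK
After op 2 paint(8,3,W):
KKKKKKKKK
KKKKKRRRK
KKKKKRRRG
KKKKKRRRG
KKKKKKKKG
KKKKKKKKK
KKKYKKKKK
KKKKKKKKK
KKKWKKKKK
After op 3 paint(3,5,Y):
KKKKKKKKK
KKKKKRRRK
KKKKKRRRG
KKKKKYRRG
KKKKKKKKG
KKKKKKKKK
KKKYKKKKK
KKKKKKKKK
KKKWKKKKK
After op 4 paint(0,0,R):
RKKKKKKKK
KKKKKRRRK
KKKKKRRRG
KKKKKYRRG
KKKKKKKKG
KKKKKKKKK
KKKYKKKKK
KKKKKKKKK
KKKWKKKKK
After op 5 fill(1,2,R) [66 cells changed]:
RRRRRRRRR
RRRRRRRRR
RRRRRRRRG
RRRRRYRRG
RRRRRRRRG
RRRRRRRRR
RRRYRRRRR
RRRRRRRRR
RRRWRRRRR

Answer: 66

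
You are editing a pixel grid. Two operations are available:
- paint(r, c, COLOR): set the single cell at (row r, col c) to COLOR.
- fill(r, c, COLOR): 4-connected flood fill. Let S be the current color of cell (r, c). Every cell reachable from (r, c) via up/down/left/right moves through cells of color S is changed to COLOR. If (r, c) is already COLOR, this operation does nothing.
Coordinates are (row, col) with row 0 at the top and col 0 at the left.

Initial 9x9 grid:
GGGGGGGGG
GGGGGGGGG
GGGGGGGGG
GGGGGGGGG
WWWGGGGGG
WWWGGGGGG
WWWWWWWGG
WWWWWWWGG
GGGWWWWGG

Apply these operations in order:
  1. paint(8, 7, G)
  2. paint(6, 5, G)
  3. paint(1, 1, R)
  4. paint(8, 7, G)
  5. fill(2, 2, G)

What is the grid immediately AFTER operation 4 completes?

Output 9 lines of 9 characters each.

After op 1 paint(8,7,G):
GGGGGGGGG
GGGGGGGGG
GGGGGGGGG
GGGGGGGGG
WWWGGGGGG
WWWGGGGGG
WWWWWWWGG
WWWWWWWGG
GGGWWWWGG
After op 2 paint(6,5,G):
GGGGGGGGG
GGGGGGGGG
GGGGGGGGG
GGGGGGGGG
WWWGGGGGG
WWWGGGGGG
WWWWWGWGG
WWWWWWWGG
GGGWWWWGG
After op 3 paint(1,1,R):
GGGGGGGGG
GRGGGGGGG
GGGGGGGGG
GGGGGGGGG
WWWGGGGGG
WWWGGGGGG
WWWWWGWGG
WWWWWWWGG
GGGWWWWGG
After op 4 paint(8,7,G):
GGGGGGGGG
GRGGGGGGG
GGGGGGGGG
GGGGGGGGG
WWWGGGGGG
WWWGGGGGG
WWWWWGWGG
WWWWWWWGG
GGGWWWWGG

Answer: GGGGGGGGG
GRGGGGGGG
GGGGGGGGG
GGGGGGGGG
WWWGGGGGG
WWWGGGGGG
WWWWWGWGG
WWWWWWWGG
GGGWWWWGG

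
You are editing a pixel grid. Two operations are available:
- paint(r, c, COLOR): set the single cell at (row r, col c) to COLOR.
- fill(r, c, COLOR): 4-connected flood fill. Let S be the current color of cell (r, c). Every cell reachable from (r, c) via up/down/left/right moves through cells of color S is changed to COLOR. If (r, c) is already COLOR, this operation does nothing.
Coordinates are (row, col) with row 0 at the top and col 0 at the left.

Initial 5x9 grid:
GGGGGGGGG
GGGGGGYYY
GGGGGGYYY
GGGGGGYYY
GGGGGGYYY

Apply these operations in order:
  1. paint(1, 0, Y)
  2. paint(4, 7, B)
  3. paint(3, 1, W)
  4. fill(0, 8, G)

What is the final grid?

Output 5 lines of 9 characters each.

Answer: GGGGGGGGG
YGGGGGYYY
GGGGGGYYY
GWGGGGYYY
GGGGGGYBY

Derivation:
After op 1 paint(1,0,Y):
GGGGGGGGG
YGGGGGYYY
GGGGGGYYY
GGGGGGYYY
GGGGGGYYY
After op 2 paint(4,7,B):
GGGGGGGGG
YGGGGGYYY
GGGGGGYYY
GGGGGGYYY
GGGGGGYBY
After op 3 paint(3,1,W):
GGGGGGGGG
YGGGGGYYY
GGGGGGYYY
GWGGGGYYY
GGGGGGYBY
After op 4 fill(0,8,G) [0 cells changed]:
GGGGGGGGG
YGGGGGYYY
GGGGGGYYY
GWGGGGYYY
GGGGGGYBY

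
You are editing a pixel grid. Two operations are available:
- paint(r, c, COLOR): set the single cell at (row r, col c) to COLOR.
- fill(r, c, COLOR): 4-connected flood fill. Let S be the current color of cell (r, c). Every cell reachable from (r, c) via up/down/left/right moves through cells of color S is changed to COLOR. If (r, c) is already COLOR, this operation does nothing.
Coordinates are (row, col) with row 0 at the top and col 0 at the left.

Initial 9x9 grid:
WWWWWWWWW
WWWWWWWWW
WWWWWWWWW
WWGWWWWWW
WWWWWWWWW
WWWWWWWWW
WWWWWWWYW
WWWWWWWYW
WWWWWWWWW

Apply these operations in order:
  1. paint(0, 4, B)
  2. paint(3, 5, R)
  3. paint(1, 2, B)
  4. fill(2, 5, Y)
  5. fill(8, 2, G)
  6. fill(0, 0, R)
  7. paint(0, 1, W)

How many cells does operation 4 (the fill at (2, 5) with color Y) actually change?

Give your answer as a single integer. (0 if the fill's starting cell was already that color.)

Answer: 75

Derivation:
After op 1 paint(0,4,B):
WWWWBWWWW
WWWWWWWWW
WWWWWWWWW
WWGWWWWWW
WWWWWWWWW
WWWWWWWWW
WWWWWWWYW
WWWWWWWYW
WWWWWWWWW
After op 2 paint(3,5,R):
WWWWBWWWW
WWWWWWWWW
WWWWWWWWW
WWGWWRWWW
WWWWWWWWW
WWWWWWWWW
WWWWWWWYW
WWWWWWWYW
WWWWWWWWW
After op 3 paint(1,2,B):
WWWWBWWWW
WWBWWWWWW
WWWWWWWWW
WWGWWRWWW
WWWWWWWWW
WWWWWWWWW
WWWWWWWYW
WWWWWWWYW
WWWWWWWWW
After op 4 fill(2,5,Y) [75 cells changed]:
YYYYBYYYY
YYBYYYYYY
YYYYYYYYY
YYGYYRYYY
YYYYYYYYY
YYYYYYYYY
YYYYYYYYY
YYYYYYYYY
YYYYYYYYY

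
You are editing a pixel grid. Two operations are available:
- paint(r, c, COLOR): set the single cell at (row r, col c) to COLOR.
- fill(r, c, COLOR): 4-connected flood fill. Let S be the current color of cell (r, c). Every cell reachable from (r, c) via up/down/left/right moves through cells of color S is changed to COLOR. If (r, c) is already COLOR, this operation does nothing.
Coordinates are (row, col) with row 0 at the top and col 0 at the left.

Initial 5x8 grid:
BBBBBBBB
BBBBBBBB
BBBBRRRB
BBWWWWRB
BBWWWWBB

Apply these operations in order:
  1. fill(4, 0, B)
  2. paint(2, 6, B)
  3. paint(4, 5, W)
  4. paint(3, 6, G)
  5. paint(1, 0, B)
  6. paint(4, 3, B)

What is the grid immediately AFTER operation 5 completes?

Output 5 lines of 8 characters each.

Answer: BBBBBBBB
BBBBBBBB
BBBBRRBB
BBWWWWGB
BBWWWWBB

Derivation:
After op 1 fill(4,0,B) [0 cells changed]:
BBBBBBBB
BBBBBBBB
BBBBRRRB
BBWWWWRB
BBWWWWBB
After op 2 paint(2,6,B):
BBBBBBBB
BBBBBBBB
BBBBRRBB
BBWWWWRB
BBWWWWBB
After op 3 paint(4,5,W):
BBBBBBBB
BBBBBBBB
BBBBRRBB
BBWWWWRB
BBWWWWBB
After op 4 paint(3,6,G):
BBBBBBBB
BBBBBBBB
BBBBRRBB
BBWWWWGB
BBWWWWBB
After op 5 paint(1,0,B):
BBBBBBBB
BBBBBBBB
BBBBRRBB
BBWWWWGB
BBWWWWBB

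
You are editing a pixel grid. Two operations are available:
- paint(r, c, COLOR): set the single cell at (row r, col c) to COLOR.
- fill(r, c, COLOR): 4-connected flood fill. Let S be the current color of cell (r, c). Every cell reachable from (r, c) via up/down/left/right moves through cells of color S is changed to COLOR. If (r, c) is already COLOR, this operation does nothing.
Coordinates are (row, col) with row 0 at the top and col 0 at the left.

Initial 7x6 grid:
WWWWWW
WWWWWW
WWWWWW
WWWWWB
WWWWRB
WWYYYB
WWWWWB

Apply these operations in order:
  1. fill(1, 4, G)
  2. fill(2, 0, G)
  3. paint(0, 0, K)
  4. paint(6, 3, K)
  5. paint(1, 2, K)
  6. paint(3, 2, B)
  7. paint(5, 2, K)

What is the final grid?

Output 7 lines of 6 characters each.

After op 1 fill(1,4,G) [34 cells changed]:
GGGGGG
GGGGGG
GGGGGG
GGGGGB
GGGGRB
GGYYYB
GGGGGB
After op 2 fill(2,0,G) [0 cells changed]:
GGGGGG
GGGGGG
GGGGGG
GGGGGB
GGGGRB
GGYYYB
GGGGGB
After op 3 paint(0,0,K):
KGGGGG
GGGGGG
GGGGGG
GGGGGB
GGGGRB
GGYYYB
GGGGGB
After op 4 paint(6,3,K):
KGGGGG
GGGGGG
GGGGGG
GGGGGB
GGGGRB
GGYYYB
GGGKGB
After op 5 paint(1,2,K):
KGGGGG
GGKGGG
GGGGGG
GGGGGB
GGGGRB
GGYYYB
GGGKGB
After op 6 paint(3,2,B):
KGGGGG
GGKGGG
GGGGGG
GGBGGB
GGGGRB
GGYYYB
GGGKGB
After op 7 paint(5,2,K):
KGGGGG
GGKGGG
GGGGGG
GGBGGB
GGGGRB
GGKYYB
GGGKGB

Answer: KGGGGG
GGKGGG
GGGGGG
GGBGGB
GGGGRB
GGKYYB
GGGKGB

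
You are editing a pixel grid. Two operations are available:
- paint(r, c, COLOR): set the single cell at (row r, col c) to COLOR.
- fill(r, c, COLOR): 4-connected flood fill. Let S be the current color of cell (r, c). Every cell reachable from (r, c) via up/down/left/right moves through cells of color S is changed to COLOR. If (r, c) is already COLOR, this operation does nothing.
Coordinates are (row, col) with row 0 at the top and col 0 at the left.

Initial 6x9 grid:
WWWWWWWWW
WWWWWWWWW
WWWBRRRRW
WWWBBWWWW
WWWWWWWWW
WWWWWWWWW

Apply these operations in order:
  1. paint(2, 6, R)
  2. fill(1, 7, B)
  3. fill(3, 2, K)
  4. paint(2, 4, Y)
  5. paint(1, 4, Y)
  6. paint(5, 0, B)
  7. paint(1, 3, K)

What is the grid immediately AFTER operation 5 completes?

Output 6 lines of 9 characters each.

After op 1 paint(2,6,R):
WWWWWWWWW
WWWWWWWWW
WWWBRRRRW
WWWBBWWWW
WWWWWWWWW
WWWWWWWWW
After op 2 fill(1,7,B) [47 cells changed]:
BBBBBBBBB
BBBBBBBBB
BBBBRRRRB
BBBBBBBBB
BBBBBBBBB
BBBBBBBBB
After op 3 fill(3,2,K) [50 cells changed]:
KKKKKKKKK
KKKKKKKKK
KKKKRRRRK
KKKKKKKKK
KKKKKKKKK
KKKKKKKKK
After op 4 paint(2,4,Y):
KKKKKKKKK
KKKKKKKKK
KKKKYRRRK
KKKKKKKKK
KKKKKKKKK
KKKKKKKKK
After op 5 paint(1,4,Y):
KKKKKKKKK
KKKKYKKKK
KKKKYRRRK
KKKKKKKKK
KKKKKKKKK
KKKKKKKKK

Answer: KKKKKKKKK
KKKKYKKKK
KKKKYRRRK
KKKKKKKKK
KKKKKKKKK
KKKKKKKKK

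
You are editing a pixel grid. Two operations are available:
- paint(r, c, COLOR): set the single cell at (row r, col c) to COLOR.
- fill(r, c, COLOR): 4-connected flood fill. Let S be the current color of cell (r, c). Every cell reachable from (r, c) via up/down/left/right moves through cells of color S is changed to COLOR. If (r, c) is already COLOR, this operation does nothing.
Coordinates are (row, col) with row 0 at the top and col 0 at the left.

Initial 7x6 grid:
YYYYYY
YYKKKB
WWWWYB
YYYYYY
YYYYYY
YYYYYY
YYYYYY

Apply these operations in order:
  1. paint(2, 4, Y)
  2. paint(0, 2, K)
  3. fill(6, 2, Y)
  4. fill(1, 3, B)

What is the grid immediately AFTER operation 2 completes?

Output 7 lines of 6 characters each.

Answer: YYKYYY
YYKKKB
WWWWYB
YYYYYY
YYYYYY
YYYYYY
YYYYYY

Derivation:
After op 1 paint(2,4,Y):
YYYYYY
YYKKKB
WWWWYB
YYYYYY
YYYYYY
YYYYYY
YYYYYY
After op 2 paint(0,2,K):
YYKYYY
YYKKKB
WWWWYB
YYYYYY
YYYYYY
YYYYYY
YYYYYY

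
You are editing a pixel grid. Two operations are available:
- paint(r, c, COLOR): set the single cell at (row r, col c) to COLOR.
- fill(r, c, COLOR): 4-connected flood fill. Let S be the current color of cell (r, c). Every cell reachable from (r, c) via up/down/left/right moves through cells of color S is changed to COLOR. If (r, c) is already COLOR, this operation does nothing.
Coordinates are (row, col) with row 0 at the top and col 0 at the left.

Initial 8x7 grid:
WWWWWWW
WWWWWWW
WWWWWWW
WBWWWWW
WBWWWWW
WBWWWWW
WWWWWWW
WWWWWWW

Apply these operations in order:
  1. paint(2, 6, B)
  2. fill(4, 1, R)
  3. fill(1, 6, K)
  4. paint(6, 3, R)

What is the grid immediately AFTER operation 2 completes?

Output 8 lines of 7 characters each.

After op 1 paint(2,6,B):
WWWWWWW
WWWWWWW
WWWWWWB
WBWWWWW
WBWWWWW
WBWWWWW
WWWWWWW
WWWWWWW
After op 2 fill(4,1,R) [3 cells changed]:
WWWWWWW
WWWWWWW
WWWWWWB
WRWWWWW
WRWWWWW
WRWWWWW
WWWWWWW
WWWWWWW

Answer: WWWWWWW
WWWWWWW
WWWWWWB
WRWWWWW
WRWWWWW
WRWWWWW
WWWWWWW
WWWWWWW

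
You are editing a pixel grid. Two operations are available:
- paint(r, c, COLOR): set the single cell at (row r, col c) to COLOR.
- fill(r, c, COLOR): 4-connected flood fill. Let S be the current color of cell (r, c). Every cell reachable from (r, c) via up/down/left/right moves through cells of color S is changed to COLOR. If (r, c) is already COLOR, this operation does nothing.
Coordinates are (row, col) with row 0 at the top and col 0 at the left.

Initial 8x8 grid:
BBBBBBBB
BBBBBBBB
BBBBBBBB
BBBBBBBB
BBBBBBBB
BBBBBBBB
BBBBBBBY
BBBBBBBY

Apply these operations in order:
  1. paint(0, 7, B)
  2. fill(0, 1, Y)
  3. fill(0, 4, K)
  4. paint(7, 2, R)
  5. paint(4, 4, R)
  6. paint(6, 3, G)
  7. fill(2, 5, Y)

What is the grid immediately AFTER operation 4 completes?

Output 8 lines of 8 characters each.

After op 1 paint(0,7,B):
BBBBBBBB
BBBBBBBB
BBBBBBBB
BBBBBBBB
BBBBBBBB
BBBBBBBB
BBBBBBBY
BBBBBBBY
After op 2 fill(0,1,Y) [62 cells changed]:
YYYYYYYY
YYYYYYYY
YYYYYYYY
YYYYYYYY
YYYYYYYY
YYYYYYYY
YYYYYYYY
YYYYYYYY
After op 3 fill(0,4,K) [64 cells changed]:
KKKKKKKK
KKKKKKKK
KKKKKKKK
KKKKKKKK
KKKKKKKK
KKKKKKKK
KKKKKKKK
KKKKKKKK
After op 4 paint(7,2,R):
KKKKKKKK
KKKKKKKK
KKKKKKKK
KKKKKKKK
KKKKKKKK
KKKKKKKK
KKKKKKKK
KKRKKKKK

Answer: KKKKKKKK
KKKKKKKK
KKKKKKKK
KKKKKKKK
KKKKKKKK
KKKKKKKK
KKKKKKKK
KKRKKKKK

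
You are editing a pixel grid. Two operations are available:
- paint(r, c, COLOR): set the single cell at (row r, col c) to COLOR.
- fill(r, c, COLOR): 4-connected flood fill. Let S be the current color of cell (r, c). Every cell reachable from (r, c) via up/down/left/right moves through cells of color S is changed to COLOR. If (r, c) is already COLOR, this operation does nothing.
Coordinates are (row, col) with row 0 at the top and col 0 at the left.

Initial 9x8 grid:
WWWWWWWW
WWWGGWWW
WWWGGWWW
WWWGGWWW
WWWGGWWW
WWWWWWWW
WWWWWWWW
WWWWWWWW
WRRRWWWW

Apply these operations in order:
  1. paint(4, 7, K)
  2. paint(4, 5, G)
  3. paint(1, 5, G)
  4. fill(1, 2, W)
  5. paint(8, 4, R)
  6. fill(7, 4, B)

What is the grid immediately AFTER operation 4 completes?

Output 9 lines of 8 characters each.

Answer: WWWWWWWW
WWWGGGWW
WWWGGWWW
WWWGGWWW
WWWGGGWK
WWWWWWWW
WWWWWWWW
WWWWWWWW
WRRRWWWW

Derivation:
After op 1 paint(4,7,K):
WWWWWWWW
WWWGGWWW
WWWGGWWW
WWWGGWWW
WWWGGWWK
WWWWWWWW
WWWWWWWW
WWWWWWWW
WRRRWWWW
After op 2 paint(4,5,G):
WWWWWWWW
WWWGGWWW
WWWGGWWW
WWWGGWWW
WWWGGGWK
WWWWWWWW
WWWWWWWW
WWWWWWWW
WRRRWWWW
After op 3 paint(1,5,G):
WWWWWWWW
WWWGGGWW
WWWGGWWW
WWWGGWWW
WWWGGGWK
WWWWWWWW
WWWWWWWW
WWWWWWWW
WRRRWWWW
After op 4 fill(1,2,W) [0 cells changed]:
WWWWWWWW
WWWGGGWW
WWWGGWWW
WWWGGWWW
WWWGGGWK
WWWWWWWW
WWWWWWWW
WWWWWWWW
WRRRWWWW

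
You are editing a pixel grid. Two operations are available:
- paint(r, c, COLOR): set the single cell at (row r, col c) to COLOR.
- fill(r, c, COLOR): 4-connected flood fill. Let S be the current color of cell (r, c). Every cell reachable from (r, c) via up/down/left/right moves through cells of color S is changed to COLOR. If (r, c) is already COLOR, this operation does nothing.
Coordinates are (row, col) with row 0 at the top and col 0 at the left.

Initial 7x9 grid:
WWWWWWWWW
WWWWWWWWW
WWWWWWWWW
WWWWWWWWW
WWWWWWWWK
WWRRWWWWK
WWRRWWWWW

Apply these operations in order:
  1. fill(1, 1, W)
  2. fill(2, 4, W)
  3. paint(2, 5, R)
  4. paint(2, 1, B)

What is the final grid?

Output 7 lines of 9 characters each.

After op 1 fill(1,1,W) [0 cells changed]:
WWWWWWWWW
WWWWWWWWW
WWWWWWWWW
WWWWWWWWW
WWWWWWWWK
WWRRWWWWK
WWRRWWWWW
After op 2 fill(2,4,W) [0 cells changed]:
WWWWWWWWW
WWWWWWWWW
WWWWWWWWW
WWWWWWWWW
WWWWWWWWK
WWRRWWWWK
WWRRWWWWW
After op 3 paint(2,5,R):
WWWWWWWWW
WWWWWWWWW
WWWWWRWWW
WWWWWWWWW
WWWWWWWWK
WWRRWWWWK
WWRRWWWWW
After op 4 paint(2,1,B):
WWWWWWWWW
WWWWWWWWW
WBWWWRWWW
WWWWWWWWW
WWWWWWWWK
WWRRWWWWK
WWRRWWWWW

Answer: WWWWWWWWW
WWWWWWWWW
WBWWWRWWW
WWWWWWWWW
WWWWWWWWK
WWRRWWWWK
WWRRWWWWW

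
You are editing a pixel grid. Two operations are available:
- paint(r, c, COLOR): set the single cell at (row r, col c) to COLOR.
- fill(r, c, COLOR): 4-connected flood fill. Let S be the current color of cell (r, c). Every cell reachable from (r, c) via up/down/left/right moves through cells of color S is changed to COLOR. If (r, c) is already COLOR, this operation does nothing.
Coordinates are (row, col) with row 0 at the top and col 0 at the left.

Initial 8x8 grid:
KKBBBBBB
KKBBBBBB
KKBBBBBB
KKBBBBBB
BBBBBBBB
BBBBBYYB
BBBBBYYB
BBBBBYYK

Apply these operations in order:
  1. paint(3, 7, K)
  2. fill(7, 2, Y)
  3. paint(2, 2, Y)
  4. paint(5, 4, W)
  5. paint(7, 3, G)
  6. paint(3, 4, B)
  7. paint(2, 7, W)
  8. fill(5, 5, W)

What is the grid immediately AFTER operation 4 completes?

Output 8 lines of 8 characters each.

After op 1 paint(3,7,K):
KKBBBBBB
KKBBBBBB
KKBBBBBB
KKBBBBBK
BBBBBBBB
BBBBBYYB
BBBBBYYB
BBBBBYYK
After op 2 fill(7,2,Y) [48 cells changed]:
KKYYYYYY
KKYYYYYY
KKYYYYYY
KKYYYYYK
YYYYYYYY
YYYYYYYY
YYYYYYYY
YYYYYYYK
After op 3 paint(2,2,Y):
KKYYYYYY
KKYYYYYY
KKYYYYYY
KKYYYYYK
YYYYYYYY
YYYYYYYY
YYYYYYYY
YYYYYYYK
After op 4 paint(5,4,W):
KKYYYYYY
KKYYYYYY
KKYYYYYY
KKYYYYYK
YYYYYYYY
YYYYWYYY
YYYYYYYY
YYYYYYYK

Answer: KKYYYYYY
KKYYYYYY
KKYYYYYY
KKYYYYYK
YYYYYYYY
YYYYWYYY
YYYYYYYY
YYYYYYYK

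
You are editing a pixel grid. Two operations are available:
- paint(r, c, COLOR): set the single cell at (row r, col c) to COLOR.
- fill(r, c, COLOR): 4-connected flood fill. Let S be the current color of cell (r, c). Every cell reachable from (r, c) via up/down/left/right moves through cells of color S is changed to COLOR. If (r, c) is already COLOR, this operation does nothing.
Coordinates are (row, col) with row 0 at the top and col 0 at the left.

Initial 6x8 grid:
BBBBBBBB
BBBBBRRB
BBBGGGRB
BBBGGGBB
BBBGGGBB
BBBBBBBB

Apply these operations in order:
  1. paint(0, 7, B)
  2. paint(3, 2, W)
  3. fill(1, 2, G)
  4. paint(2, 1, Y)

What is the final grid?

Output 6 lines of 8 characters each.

Answer: GGGGGGGG
GGGGGRRG
GYGGGGRG
GGWGGGGG
GGGGGGGG
GGGGGGGG

Derivation:
After op 1 paint(0,7,B):
BBBBBBBB
BBBBBRRB
BBBGGGRB
BBBGGGBB
BBBGGGBB
BBBBBBBB
After op 2 paint(3,2,W):
BBBBBBBB
BBBBBRRB
BBBGGGRB
BBWGGGBB
BBBGGGBB
BBBBBBBB
After op 3 fill(1,2,G) [35 cells changed]:
GGGGGGGG
GGGGGRRG
GGGGGGRG
GGWGGGGG
GGGGGGGG
GGGGGGGG
After op 4 paint(2,1,Y):
GGGGGGGG
GGGGGRRG
GYGGGGRG
GGWGGGGG
GGGGGGGG
GGGGGGGG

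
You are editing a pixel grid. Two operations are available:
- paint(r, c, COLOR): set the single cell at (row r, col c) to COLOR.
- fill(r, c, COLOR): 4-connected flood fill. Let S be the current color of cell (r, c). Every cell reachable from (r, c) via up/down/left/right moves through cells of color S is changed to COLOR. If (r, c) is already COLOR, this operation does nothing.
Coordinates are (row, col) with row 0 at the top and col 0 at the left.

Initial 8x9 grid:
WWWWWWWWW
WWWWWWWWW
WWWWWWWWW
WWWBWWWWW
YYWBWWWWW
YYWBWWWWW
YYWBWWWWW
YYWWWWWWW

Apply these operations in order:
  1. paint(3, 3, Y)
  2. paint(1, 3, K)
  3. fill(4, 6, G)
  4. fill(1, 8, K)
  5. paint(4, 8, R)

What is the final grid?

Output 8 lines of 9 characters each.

After op 1 paint(3,3,Y):
WWWWWWWWW
WWWWWWWWW
WWWWWWWWW
WWWYWWWWW
YYWBWWWWW
YYWBWWWWW
YYWBWWWWW
YYWWWWWWW
After op 2 paint(1,3,K):
WWWWWWWWW
WWWKWWWWW
WWWWWWWWW
WWWYWWWWW
YYWBWWWWW
YYWBWWWWW
YYWBWWWWW
YYWWWWWWW
After op 3 fill(4,6,G) [59 cells changed]:
GGGGGGGGG
GGGKGGGGG
GGGGGGGGG
GGGYGGGGG
YYGBGGGGG
YYGBGGGGG
YYGBGGGGG
YYGGGGGGG
After op 4 fill(1,8,K) [59 cells changed]:
KKKKKKKKK
KKKKKKKKK
KKKKKKKKK
KKKYKKKKK
YYKBKKKKK
YYKBKKKKK
YYKBKKKKK
YYKKKKKKK
After op 5 paint(4,8,R):
KKKKKKKKK
KKKKKKKKK
KKKKKKKKK
KKKYKKKKK
YYKBKKKKR
YYKBKKKKK
YYKBKKKKK
YYKKKKKKK

Answer: KKKKKKKKK
KKKKKKKKK
KKKKKKKKK
KKKYKKKKK
YYKBKKKKR
YYKBKKKKK
YYKBKKKKK
YYKKKKKKK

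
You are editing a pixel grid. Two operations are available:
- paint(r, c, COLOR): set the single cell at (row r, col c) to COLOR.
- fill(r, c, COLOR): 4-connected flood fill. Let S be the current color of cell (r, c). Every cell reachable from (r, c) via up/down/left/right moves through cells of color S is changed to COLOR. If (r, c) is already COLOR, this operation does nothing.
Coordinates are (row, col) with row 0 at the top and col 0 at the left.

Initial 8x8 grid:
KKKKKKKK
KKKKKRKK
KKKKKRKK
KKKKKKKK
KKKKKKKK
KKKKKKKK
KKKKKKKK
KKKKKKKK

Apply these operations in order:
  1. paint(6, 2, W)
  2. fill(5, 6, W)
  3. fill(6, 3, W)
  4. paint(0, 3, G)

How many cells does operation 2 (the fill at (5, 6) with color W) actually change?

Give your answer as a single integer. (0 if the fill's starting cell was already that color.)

Answer: 61

Derivation:
After op 1 paint(6,2,W):
KKKKKKKK
KKKKKRKK
KKKKKRKK
KKKKKKKK
KKKKKKKK
KKKKKKKK
KKWKKKKK
KKKKKKKK
After op 2 fill(5,6,W) [61 cells changed]:
WWWWWWWW
WWWWWRWW
WWWWWRWW
WWWWWWWW
WWWWWWWW
WWWWWWWW
WWWWWWWW
WWWWWWWW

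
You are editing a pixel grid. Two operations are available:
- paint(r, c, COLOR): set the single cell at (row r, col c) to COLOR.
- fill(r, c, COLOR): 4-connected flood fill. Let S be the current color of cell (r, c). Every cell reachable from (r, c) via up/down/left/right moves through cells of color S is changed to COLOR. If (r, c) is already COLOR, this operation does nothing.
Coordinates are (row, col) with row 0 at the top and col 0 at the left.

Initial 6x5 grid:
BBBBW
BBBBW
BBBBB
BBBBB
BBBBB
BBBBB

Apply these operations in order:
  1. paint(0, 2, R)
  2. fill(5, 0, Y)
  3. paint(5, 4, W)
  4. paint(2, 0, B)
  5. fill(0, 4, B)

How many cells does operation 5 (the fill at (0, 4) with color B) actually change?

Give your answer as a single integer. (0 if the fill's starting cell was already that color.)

After op 1 paint(0,2,R):
BBRBW
BBBBW
BBBBB
BBBBB
BBBBB
BBBBB
After op 2 fill(5,0,Y) [27 cells changed]:
YYRYW
YYYYW
YYYYY
YYYYY
YYYYY
YYYYY
After op 3 paint(5,4,W):
YYRYW
YYYYW
YYYYY
YYYYY
YYYYY
YYYYW
After op 4 paint(2,0,B):
YYRYW
YYYYW
BYYYY
YYYYY
YYYYY
YYYYW
After op 5 fill(0,4,B) [2 cells changed]:
YYRYB
YYYYB
BYYYY
YYYYY
YYYYY
YYYYW

Answer: 2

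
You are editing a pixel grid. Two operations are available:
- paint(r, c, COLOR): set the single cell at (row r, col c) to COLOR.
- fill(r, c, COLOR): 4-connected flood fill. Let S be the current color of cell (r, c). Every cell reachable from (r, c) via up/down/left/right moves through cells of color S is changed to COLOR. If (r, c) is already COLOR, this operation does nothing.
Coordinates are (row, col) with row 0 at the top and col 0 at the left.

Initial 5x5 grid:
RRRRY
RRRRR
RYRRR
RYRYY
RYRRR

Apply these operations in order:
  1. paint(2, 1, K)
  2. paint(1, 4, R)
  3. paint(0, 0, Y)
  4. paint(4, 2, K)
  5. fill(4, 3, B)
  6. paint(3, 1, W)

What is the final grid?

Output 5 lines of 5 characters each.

Answer: YRRRY
RRRRR
RKRRR
RWRYY
RYKBB

Derivation:
After op 1 paint(2,1,K):
RRRRY
RRRRR
RKRRR
RYRYY
RYRRR
After op 2 paint(1,4,R):
RRRRY
RRRRR
RKRRR
RYRYY
RYRRR
After op 3 paint(0,0,Y):
YRRRY
RRRRR
RKRRR
RYRYY
RYRRR
After op 4 paint(4,2,K):
YRRRY
RRRRR
RKRRR
RYRYY
RYKRR
After op 5 fill(4,3,B) [2 cells changed]:
YRRRY
RRRRR
RKRRR
RYRYY
RYKBB
After op 6 paint(3,1,W):
YRRRY
RRRRR
RKRRR
RWRYY
RYKBB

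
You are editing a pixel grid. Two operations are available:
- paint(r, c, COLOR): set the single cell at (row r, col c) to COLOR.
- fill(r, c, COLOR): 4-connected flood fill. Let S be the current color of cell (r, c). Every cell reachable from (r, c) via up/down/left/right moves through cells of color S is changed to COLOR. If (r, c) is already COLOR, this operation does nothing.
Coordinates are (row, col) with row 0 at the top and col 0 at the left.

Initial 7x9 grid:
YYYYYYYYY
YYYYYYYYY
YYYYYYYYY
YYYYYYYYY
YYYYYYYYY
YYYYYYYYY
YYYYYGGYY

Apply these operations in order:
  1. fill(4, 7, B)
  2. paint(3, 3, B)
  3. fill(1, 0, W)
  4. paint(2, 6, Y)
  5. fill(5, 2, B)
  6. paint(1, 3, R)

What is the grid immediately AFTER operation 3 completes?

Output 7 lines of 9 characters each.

After op 1 fill(4,7,B) [61 cells changed]:
BBBBBBBBB
BBBBBBBBB
BBBBBBBBB
BBBBBBBBB
BBBBBBBBB
BBBBBBBBB
BBBBBGGBB
After op 2 paint(3,3,B):
BBBBBBBBB
BBBBBBBBB
BBBBBBBBB
BBBBBBBBB
BBBBBBBBB
BBBBBBBBB
BBBBBGGBB
After op 3 fill(1,0,W) [61 cells changed]:
WWWWWWWWW
WWWWWWWWW
WWWWWWWWW
WWWWWWWWW
WWWWWWWWW
WWWWWWWWW
WWWWWGGWW

Answer: WWWWWWWWW
WWWWWWWWW
WWWWWWWWW
WWWWWWWWW
WWWWWWWWW
WWWWWWWWW
WWWWWGGWW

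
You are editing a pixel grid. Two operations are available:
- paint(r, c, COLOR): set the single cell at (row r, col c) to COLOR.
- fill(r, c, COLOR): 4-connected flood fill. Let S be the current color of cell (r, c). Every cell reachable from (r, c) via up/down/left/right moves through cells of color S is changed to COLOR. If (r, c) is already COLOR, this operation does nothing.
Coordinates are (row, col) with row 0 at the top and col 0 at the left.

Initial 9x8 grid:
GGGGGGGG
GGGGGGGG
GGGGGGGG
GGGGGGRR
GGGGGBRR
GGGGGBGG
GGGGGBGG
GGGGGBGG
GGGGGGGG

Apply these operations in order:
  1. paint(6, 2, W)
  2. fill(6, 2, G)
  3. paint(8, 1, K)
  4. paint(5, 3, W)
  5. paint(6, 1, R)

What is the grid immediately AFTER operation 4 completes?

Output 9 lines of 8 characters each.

Answer: GGGGGGGG
GGGGGGGG
GGGGGGGG
GGGGGGRR
GGGGGBRR
GGGWGBGG
GGGGGBGG
GGGGGBGG
GKGGGGGG

Derivation:
After op 1 paint(6,2,W):
GGGGGGGG
GGGGGGGG
GGGGGGGG
GGGGGGRR
GGGGGBRR
GGGGGBGG
GGWGGBGG
GGGGGBGG
GGGGGGGG
After op 2 fill(6,2,G) [1 cells changed]:
GGGGGGGG
GGGGGGGG
GGGGGGGG
GGGGGGRR
GGGGGBRR
GGGGGBGG
GGGGGBGG
GGGGGBGG
GGGGGGGG
After op 3 paint(8,1,K):
GGGGGGGG
GGGGGGGG
GGGGGGGG
GGGGGGRR
GGGGGBRR
GGGGGBGG
GGGGGBGG
GGGGGBGG
GKGGGGGG
After op 4 paint(5,3,W):
GGGGGGGG
GGGGGGGG
GGGGGGGG
GGGGGGRR
GGGGGBRR
GGGWGBGG
GGGGGBGG
GGGGGBGG
GKGGGGGG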